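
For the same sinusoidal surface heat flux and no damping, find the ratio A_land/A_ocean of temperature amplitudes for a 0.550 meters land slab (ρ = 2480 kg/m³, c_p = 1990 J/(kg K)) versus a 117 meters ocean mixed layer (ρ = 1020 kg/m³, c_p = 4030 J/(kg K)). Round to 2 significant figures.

180

C_ocean = 1020 × 4030 × 117 = 4.81×10^8 J/(m²·K).
C_land = 2480 × 1990 × 0.550 = 2.71×10^6 J/(m²·K).
Undamped amplitude ∝ 1/C, so A_land/A_ocean = C_ocean/C_land = 177.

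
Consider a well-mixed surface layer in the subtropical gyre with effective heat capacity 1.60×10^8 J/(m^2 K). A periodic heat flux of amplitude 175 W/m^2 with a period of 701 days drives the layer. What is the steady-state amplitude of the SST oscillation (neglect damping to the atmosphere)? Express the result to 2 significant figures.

11 K

Areal heat capacity C = 1.60×10^8 J/(m^2 K) (given).
Angular frequency ω = 2π / T = 2π / 6.06×10^7 s = 1.04×10^-7 s⁻¹.
Cω = 1.60×10^8 × 1.04×10^-7 = 16.6 W/(m²·K).
Amplitude A = F₀ / (Cω) = 175 / 16.6 = 10.5 K.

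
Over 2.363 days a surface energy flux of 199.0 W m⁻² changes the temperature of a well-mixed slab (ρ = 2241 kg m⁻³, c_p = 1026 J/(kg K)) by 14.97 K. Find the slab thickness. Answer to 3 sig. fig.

1.18 m

Heat input Q = F Δt = 199.0 × 2.04×10^5 s = 4.06×10^7 J/m².
Required areal heat capacity C = Q / ΔT = 2.71×10^6 J/(m²·K).
Depth D = C / (ρ c_p) = 2.71×10^6 / (2241 × 1026) = 1.18 m.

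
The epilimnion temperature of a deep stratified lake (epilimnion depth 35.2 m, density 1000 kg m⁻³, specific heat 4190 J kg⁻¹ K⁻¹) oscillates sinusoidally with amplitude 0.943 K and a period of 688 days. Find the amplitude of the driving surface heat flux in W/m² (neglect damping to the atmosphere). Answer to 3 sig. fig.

Areal heat capacity C = ρ c_p D = 1000 × 4190 × 35.2 = 1.47×10^8 J/(m²·K).
ω = 2π / 5.94×10^7 s = 1.06×10^-7 s⁻¹.
Cω = 1.47×10^8 × 1.06×10^-7 = 15.6 W/(m²·K).
F₀ = A × Cω = 0.943 × 15.6 = 14.7 W/m².

14.7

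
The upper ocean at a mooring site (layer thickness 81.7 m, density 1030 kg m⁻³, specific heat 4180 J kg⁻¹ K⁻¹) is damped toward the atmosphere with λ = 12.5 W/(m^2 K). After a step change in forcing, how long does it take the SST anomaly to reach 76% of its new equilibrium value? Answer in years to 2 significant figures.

1.3 years

Areal heat capacity C = ρ c_p D = 1030 × 4180 × 81.7 = 3.52×10^8 J/(m^2 K).
τ = C / λ = 3.52×10^8 / 12.5 = 2.81×10^7 s.
Fraction reached: 1 − e^(−t/τ) = 0.76 ⇒ t = −τ ln(1 − 0.76) = τ × 1.43.
t = 4.02×10^7 s = 1.27 years.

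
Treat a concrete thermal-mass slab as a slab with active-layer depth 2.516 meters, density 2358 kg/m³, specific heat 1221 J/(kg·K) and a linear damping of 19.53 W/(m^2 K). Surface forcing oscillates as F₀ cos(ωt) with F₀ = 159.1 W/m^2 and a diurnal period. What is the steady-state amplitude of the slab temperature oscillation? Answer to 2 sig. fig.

0.30 K

Areal heat capacity C = ρ c_p D = 2358 × 1221 × 2.516 = 7.24×10^6 J/(m^2 K).
Angular frequency ω = 2π / T = 2π / 86400 s = 7.27×10^-5 s⁻¹.
√((Cω)² + λ²) = √((527)² + 19.53²) = 527 W/(m²·K).
Amplitude A = F₀ / √((Cω)²+λ²) = 159.1 / 527 = 0.302 K.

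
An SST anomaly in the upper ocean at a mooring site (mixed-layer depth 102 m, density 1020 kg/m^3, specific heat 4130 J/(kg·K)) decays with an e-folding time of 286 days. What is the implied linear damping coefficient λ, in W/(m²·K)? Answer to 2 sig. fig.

17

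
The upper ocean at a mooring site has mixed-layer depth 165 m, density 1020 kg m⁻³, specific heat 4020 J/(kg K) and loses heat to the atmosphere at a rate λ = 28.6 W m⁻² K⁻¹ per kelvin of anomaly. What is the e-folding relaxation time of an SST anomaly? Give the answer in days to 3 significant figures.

274 days

Areal heat capacity C = ρ c_p D = 1020 × 4020 × 165 = 6.77×10^8 J/(m^2 K).
Relaxation time τ = C / λ = 6.77×10^8 / 28.6 = 2.37×10^7 s.
In days: 2.37×10^7 s / (86400 s/day) = 274 days.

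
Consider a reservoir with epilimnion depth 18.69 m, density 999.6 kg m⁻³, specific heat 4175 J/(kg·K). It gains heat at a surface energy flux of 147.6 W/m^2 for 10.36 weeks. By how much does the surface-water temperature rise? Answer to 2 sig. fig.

Areal heat capacity C = ρ c_p D = 999.6 × 4175 × 18.69 = 7.80×10^7 J/(m^2 K).
Net heat input Q = F Δt = 147.6 × (10.36 weeks × 6.048×10^5 s/week) = 9.25×10^8 J/m².
ΔT = Q / C = 9.25×10^8 / 7.80×10^7 = 11.9 K.

12 K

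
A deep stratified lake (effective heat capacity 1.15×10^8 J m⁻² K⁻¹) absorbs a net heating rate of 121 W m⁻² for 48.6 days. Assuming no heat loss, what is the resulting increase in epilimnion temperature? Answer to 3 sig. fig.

4.42 K

Areal heat capacity C = 1.15×10^8 J m⁻² K⁻¹ (given).
Net heat input Q = F Δt = 121 × (48.6 days × 86400 s/day) = 5.08×10^8 J/m².
ΔT = Q / C = 5.08×10^8 / 1.15×10^8 = 4.42 K.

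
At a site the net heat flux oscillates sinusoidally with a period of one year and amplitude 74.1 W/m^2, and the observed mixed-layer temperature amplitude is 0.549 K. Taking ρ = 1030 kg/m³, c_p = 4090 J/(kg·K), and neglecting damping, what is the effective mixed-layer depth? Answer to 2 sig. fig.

160 m

ω = 2π / 3.15×10^7 s = 1.99×10^-7 s⁻¹.
Required C = F₀ / (A ω) = 74.1 / (0.549 × 1.99×10^-7) = 6.77×10^8 J/(m²·K).
D = C / (ρ c_p) = 6.77×10^8 / (1030 × 4090) = 161 m.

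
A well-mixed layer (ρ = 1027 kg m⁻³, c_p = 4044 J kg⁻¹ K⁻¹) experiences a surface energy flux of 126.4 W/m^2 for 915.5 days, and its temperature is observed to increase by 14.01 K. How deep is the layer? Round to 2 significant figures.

170 m

Heat input Q = F Δt = 126.4 × 7.91×10^7 s = 1.00×10^10 J/m².
Required areal heat capacity C = Q / ΔT = 7.14×10^8 J/(m²·K).
Depth D = C / (ρ c_p) = 7.14×10^8 / (1027 × 4044) = 172 m.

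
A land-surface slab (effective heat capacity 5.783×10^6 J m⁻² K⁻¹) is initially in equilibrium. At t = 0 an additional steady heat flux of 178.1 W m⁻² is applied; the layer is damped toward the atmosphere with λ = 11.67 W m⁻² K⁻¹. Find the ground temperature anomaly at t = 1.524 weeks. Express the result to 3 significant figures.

12.9 K

Areal heat capacity C = 5.783×10^6 J m⁻² K⁻¹ (given).
τ = C / λ = 5.78×10^6 / 11.67 = 4.96×10^5 s.
Equilibrium anomaly ΔT_eq = F / λ = 178.1 / 11.67 = 15.3 K.
t = 1.524 weeks = 9.22×10^5 s, so t/τ = 1.86.
ΔT(t) = ΔT_eq (1 − e^(−t/τ)) = 15.3 × (1 − e^−1.86) = 12.9 K.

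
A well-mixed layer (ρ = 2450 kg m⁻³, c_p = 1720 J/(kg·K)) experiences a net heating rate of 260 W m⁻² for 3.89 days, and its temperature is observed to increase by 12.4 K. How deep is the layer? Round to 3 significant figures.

1.67 m

Heat input Q = F Δt = 260 × 3.36×10^5 s = 8.74×10^7 J/m².
Required areal heat capacity C = Q / ΔT = 7.05×10^6 J/(m²·K).
Depth D = C / (ρ c_p) = 7.05×10^6 / (2450 × 1720) = 1.67 m.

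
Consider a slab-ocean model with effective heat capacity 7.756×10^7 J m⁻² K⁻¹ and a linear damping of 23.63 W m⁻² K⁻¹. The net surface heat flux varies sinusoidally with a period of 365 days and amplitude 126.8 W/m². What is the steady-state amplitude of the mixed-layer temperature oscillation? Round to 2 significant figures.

4.5 K

Areal heat capacity C = 7.756×10^7 J m⁻² K⁻¹ (given).
Angular frequency ω = 2π / T = 2π / 3.15×10^7 s = 1.99×10^-7 s⁻¹.
√((Cω)² + λ²) = √((15.5)² + 23.63²) = 28.2 W/(m²·K).
Amplitude A = F₀ / √((Cω)²+λ²) = 126.8 / 28.2 = 4.49 K.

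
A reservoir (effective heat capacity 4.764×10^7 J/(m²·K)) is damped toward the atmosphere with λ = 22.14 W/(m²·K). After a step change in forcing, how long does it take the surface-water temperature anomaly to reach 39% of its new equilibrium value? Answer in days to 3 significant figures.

12.3 days

Areal heat capacity C = 4.764×10^7 J/(m²·K) (given).
τ = C / λ = 4.76×10^7 / 22.14 = 2.15×10^6 s.
Fraction reached: 1 − e^(−t/τ) = 0.39 ⇒ t = −τ ln(1 − 0.39) = τ × 0.494.
t = 1.06×10^6 s = 12.3 days.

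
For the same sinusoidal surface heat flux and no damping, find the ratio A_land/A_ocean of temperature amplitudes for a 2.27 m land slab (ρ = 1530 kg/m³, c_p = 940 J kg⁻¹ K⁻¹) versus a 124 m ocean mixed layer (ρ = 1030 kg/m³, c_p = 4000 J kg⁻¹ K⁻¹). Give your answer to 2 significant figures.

160

C_ocean = 1030 × 4000 × 124 = 5.11×10^8 J/(m²·K).
C_land = 1530 × 940 × 2.27 = 3.26×10^6 J/(m²·K).
Undamped amplitude ∝ 1/C, so A_land/A_ocean = C_ocean/C_land = 156.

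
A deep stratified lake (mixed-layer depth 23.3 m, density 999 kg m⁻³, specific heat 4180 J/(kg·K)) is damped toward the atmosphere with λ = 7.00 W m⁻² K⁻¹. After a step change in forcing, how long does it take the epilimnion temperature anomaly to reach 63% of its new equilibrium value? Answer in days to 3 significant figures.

Areal heat capacity C = ρ c_p D = 999 × 4180 × 23.3 = 9.73×10^7 J/(m²·K).
τ = C / λ = 9.73×10^7 / 7.00 = 1.39×10^7 s.
Fraction reached: 1 − e^(−t/τ) = 0.63 ⇒ t = −τ ln(1 − 0.63) = τ × 0.994.
t = 1.38×10^7 s = 160 days.

160 days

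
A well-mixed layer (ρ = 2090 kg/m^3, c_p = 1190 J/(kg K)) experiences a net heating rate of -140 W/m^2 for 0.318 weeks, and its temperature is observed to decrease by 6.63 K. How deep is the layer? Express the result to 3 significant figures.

1.63 m

Heat input Q = F Δt = -140 × 1.92×10^5 s = -2.69×10^7 J/m².
Required areal heat capacity C = Q / ΔT = 4.06×10^6 J/(m²·K).
Depth D = C / (ρ c_p) = 4.06×10^6 / (2090 × 1190) = 1.63 m.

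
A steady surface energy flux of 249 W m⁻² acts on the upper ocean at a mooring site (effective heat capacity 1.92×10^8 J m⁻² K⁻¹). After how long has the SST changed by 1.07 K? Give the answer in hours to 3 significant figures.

229 hours

Areal heat capacity C = 1.92×10^8 J m⁻² K⁻¹ (given).
Time required: Δt = C ΔT / F = 1.92×10^8 × 1.07 / 249 = 8.25×10^5 s.
In hours: 8.25×10^5 s / (3600 s/hour) = 229 hours.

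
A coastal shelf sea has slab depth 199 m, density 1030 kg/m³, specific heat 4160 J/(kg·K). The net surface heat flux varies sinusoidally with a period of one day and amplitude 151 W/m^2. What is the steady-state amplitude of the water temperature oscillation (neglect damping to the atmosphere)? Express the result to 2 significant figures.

Areal heat capacity C = ρ c_p D = 1030 × 4160 × 199 = 8.53×10^8 J/(m^2 K).
Angular frequency ω = 2π / T = 2π / 86400 s = 7.27×10^-5 s⁻¹.
Cω = 8.53×10^8 × 7.27×10^-5 = 62000 W/(m²·K).
Amplitude A = F₀ / (Cω) = 151 / 62000 = 0.00244 K.

0.0024 K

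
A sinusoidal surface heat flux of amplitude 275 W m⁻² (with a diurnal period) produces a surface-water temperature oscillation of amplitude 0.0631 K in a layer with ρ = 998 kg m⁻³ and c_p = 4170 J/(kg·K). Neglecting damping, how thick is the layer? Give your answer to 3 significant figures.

14.4 m

ω = 2π / 86400 s = 7.27×10^-5 s⁻¹.
Required C = F₀ / (A ω) = 275 / (0.0631 × 7.27×10^-5) = 5.99×10^7 J/(m²·K).
D = C / (ρ c_p) = 5.99×10^7 / (998 × 4170) = 14.4 m.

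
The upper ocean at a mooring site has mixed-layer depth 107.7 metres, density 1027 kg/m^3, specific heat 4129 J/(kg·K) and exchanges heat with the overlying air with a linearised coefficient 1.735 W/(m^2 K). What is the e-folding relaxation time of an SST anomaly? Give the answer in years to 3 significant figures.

8.34 years

Areal heat capacity C = ρ c_p D = 1027 × 4129 × 107.7 = 4.57×10^8 J/(m²·K).
Relaxation time τ = C / λ = 4.57×10^8 / 1.735 = 2.63×10^8 s.
In years: 2.63×10^8 s / (3.156×10^7 s/year) = 8.34 years.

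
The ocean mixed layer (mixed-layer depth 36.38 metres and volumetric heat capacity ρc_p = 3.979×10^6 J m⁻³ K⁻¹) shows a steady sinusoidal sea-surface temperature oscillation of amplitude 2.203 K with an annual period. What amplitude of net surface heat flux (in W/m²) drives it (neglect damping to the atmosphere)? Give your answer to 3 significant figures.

63.5

Areal heat capacity C = ρc_p × D = 3.979×10^6 × 36.38 = 1.45×10^8 J m⁻² K⁻¹.
ω = 2π / 3.15×10^7 s = 1.99×10^-7 s⁻¹.
Cω = 1.45×10^8 × 1.99×10^-7 = 28.8 W/(m²·K).
F₀ = A × Cω = 2.203 × 28.8 = 63.5 W/m².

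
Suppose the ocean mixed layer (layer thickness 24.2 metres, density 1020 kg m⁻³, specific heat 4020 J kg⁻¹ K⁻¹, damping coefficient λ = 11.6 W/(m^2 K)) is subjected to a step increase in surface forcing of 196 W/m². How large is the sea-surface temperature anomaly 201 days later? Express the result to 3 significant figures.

Areal heat capacity C = ρ c_p D = 1020 × 4020 × 24.2 = 9.92×10^7 J/(m^2 K).
τ = C / λ = 9.92×10^7 / 11.6 = 8.55×10^6 s.
Equilibrium anomaly ΔT_eq = F / λ = 196 / 11.6 = 16.9 K.
t = 201 days = 1.74×10^7 s, so t/τ = 2.03.
ΔT(t) = ΔT_eq (1 − e^(−t/τ)) = 16.9 × (1 − e^−2.03) = 14.7 K.

14.7 K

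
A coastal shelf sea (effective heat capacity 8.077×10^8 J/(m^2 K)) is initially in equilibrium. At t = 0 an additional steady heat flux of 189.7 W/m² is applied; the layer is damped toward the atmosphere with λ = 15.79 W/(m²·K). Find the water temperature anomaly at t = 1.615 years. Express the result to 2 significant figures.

Areal heat capacity C = 8.077×10^8 J/(m^2 K) (given).
τ = C / λ = 8.08×10^8 / 15.79 = 5.12×10^7 s.
Equilibrium anomaly ΔT_eq = F / λ = 189.7 / 15.79 = 12.0 K.
t = 1.615 years = 5.10×10^7 s, so t/τ = 0.996.
ΔT(t) = ΔT_eq (1 − e^(−t/τ)) = 12.0 × (1 − e^−0.996) = 7.58 K.

7.6 K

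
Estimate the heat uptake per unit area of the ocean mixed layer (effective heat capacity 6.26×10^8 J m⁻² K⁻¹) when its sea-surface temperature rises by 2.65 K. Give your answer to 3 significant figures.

Areal heat capacity C = 6.26×10^8 J m⁻² K⁻¹ (given).
ΔQ = C ΔT = 6.26×10^8 × 2.65 = 1.66×10^9 J/m².

1.66×10^9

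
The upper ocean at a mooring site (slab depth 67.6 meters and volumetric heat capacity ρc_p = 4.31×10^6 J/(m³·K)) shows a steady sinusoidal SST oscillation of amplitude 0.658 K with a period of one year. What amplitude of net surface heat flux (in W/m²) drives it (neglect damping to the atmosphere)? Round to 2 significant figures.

Areal heat capacity C = ρc_p × D = 4.31×10^6 × 67.6 = 2.91×10^8 J m⁻² K⁻¹.
ω = 2π / 3.15×10^7 s = 1.99×10^-7 s⁻¹.
Cω = 2.91×10^8 × 1.99×10^-7 = 58.0 W/(m²·K).
F₀ = A × Cω = 0.658 × 58.0 = 38.2 W/m².

38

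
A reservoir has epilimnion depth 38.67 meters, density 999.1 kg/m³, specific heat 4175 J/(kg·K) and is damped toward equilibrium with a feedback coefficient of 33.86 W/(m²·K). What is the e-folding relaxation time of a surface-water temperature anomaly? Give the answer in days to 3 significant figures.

55.1 days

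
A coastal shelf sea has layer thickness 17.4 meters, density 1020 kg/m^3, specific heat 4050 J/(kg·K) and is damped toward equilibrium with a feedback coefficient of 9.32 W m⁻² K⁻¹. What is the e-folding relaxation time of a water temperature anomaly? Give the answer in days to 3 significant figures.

Areal heat capacity C = ρ c_p D = 1020 × 4050 × 17.4 = 7.19×10^7 J/(m^2 K).
Relaxation time τ = C / λ = 7.19×10^7 / 9.32 = 7.71×10^6 s.
In days: 7.71×10^6 s / (86400 s/day) = 89.3 days.

89.3 days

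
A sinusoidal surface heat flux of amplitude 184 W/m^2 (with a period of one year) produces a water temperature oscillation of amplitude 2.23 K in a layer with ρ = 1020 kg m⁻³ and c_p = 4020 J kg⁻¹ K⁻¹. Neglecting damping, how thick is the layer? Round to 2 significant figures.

ω = 2π / 3.15×10^7 s = 1.99×10^-7 s⁻¹.
Required C = F₀ / (A ω) = 184 / (2.23 × 1.99×10^-7) = 4.14×10^8 J/(m²·K).
D = C / (ρ c_p) = 4.14×10^8 / (1020 × 4020) = 101 m.

100 m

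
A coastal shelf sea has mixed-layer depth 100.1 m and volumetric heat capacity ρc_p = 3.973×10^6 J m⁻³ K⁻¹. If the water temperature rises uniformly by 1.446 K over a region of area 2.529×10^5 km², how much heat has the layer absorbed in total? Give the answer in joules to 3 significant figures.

Areal heat capacity C = ρc_p × D = 3.973×10^6 × 100.1 = 3.98×10^8 J/(m²·K).
Heat per unit area: q = C ΔT = 3.98×10^8 × 1.446 = 5.75×10^8 J/m².
Total heat: Q = q × A = 5.75×10^8 × (2.529×10^5 × 10⁶ m²) = 1.45×10^20 J.

1.45×10^20 J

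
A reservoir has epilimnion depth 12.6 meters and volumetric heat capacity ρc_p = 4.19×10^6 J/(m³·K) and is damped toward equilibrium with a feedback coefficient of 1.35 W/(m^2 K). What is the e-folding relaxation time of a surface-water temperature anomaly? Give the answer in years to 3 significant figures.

1.24 years

Areal heat capacity C = ρc_p × D = 4.19×10^6 × 12.6 = 5.28×10^7 J/(m^2 K).
Relaxation time τ = C / λ = 5.28×10^7 / 1.35 = 3.91×10^7 s.
In years: 3.91×10^7 s / (3.156×10^7 s/year) = 1.24 years.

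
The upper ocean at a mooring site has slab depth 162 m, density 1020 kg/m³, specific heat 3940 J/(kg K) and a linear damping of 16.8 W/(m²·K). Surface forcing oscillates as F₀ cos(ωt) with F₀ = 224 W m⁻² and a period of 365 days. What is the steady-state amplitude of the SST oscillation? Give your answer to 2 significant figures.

Areal heat capacity C = ρ c_p D = 1020 × 3940 × 162 = 6.51×10^8 J/(m²·K).
Angular frequency ω = 2π / T = 2π / 3.15×10^7 s = 1.99×10^-7 s⁻¹.
√((Cω)² + λ²) = √((130)² + 16.8²) = 131 W/(m²·K).
Amplitude A = F₀ / √((Cω)²+λ²) = 224 / 131 = 1.71 K.

1.7 K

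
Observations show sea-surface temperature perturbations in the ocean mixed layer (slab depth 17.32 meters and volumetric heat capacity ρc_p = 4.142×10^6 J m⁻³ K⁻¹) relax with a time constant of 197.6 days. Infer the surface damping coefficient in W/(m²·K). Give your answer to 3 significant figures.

Areal heat capacity C = ρc_p × D = 4.142×10^6 × 17.32 = 7.17×10^7 J m⁻² K⁻¹.
τ = 197.6 days = 1.71×10^7 s.
λ = C / τ = 7.17×10^7 / 1.71×10^7 = 4.20 W/(m²·K).

4.20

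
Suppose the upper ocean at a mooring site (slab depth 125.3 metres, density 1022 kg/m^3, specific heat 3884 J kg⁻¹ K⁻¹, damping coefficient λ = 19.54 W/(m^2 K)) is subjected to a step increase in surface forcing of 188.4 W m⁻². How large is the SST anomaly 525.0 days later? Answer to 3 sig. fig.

Areal heat capacity C = ρ c_p D = 1022 × 3884 × 125.3 = 4.97×10^8 J/(m²·K).
τ = C / λ = 4.97×10^8 / 19.54 = 2.55×10^7 s.
Equilibrium anomaly ΔT_eq = F / λ = 188.4 / 19.54 = 9.64 K.
t = 525.0 days = 4.54×10^7 s, so t/τ = 1.78.
ΔT(t) = ΔT_eq (1 − e^(−t/τ)) = 9.64 × (1 − e^−1.78) = 8.02 K.

8.02 K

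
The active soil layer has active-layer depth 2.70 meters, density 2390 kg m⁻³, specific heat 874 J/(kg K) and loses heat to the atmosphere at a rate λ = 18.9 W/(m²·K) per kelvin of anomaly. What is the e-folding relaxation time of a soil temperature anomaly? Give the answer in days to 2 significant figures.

3.5 days

Areal heat capacity C = ρ c_p D = 2390 × 874 × 2.70 = 5.64×10^6 J/(m²·K).
Relaxation time τ = C / λ = 5.64×10^6 / 18.9 = 2.98×10^5 s.
In days: 2.98×10^5 s / (86400 s/day) = 3.45 days.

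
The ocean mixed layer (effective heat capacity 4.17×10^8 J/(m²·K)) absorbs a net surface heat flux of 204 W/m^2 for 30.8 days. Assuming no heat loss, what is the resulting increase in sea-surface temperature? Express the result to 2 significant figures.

1.3 K

Areal heat capacity C = 4.17×10^8 J/(m²·K) (given).
Net heat input Q = F Δt = 204 × (30.8 days × 86400 s/day) = 5.43×10^8 J/m².
ΔT = Q / C = 5.43×10^8 / 4.17×10^8 = 1.30 K.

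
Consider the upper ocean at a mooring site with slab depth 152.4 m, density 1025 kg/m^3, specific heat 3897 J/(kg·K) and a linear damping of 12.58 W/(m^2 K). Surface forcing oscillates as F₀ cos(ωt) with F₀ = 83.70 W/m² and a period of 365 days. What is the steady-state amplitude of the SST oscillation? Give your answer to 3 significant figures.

Areal heat capacity C = ρ c_p D = 1025 × 3897 × 152.4 = 6.09×10^8 J m⁻² K⁻¹.
Angular frequency ω = 2π / T = 2π / 3.15×10^7 s = 1.99×10^-7 s⁻¹.
√((Cω)² + λ²) = √((121)² + 12.58²) = 122 W/(m²·K).
Amplitude A = F₀ / √((Cω)²+λ²) = 83.70 / 122 = 0.686 K.

0.686 K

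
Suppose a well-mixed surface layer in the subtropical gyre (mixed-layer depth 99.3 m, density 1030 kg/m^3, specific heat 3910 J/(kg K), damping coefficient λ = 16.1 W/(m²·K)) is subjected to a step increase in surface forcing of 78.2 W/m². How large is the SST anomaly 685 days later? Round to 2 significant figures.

4.4 K

Areal heat capacity C = ρ c_p D = 1030 × 3910 × 99.3 = 4.00×10^8 J/(m²·K).
τ = C / λ = 4.00×10^8 / 16.1 = 2.48×10^7 s.
Equilibrium anomaly ΔT_eq = F / λ = 78.2 / 16.1 = 4.86 K.
t = 685 days = 5.92×10^7 s, so t/τ = 2.38.
ΔT(t) = ΔT_eq (1 − e^(−t/τ)) = 4.86 × (1 − e^−2.38) = 4.41 K.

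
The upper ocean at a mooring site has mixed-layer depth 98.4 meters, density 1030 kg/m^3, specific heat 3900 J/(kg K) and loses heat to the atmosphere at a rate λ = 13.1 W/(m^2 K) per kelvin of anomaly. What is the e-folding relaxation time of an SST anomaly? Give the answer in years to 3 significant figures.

Areal heat capacity C = ρ c_p D = 1030 × 3900 × 98.4 = 3.95×10^8 J m⁻² K⁻¹.
Relaxation time τ = C / λ = 3.95×10^8 / 13.1 = 3.02×10^7 s.
In years: 3.02×10^7 s / (3.156×10^7 s/year) = 0.956 years.

0.956 years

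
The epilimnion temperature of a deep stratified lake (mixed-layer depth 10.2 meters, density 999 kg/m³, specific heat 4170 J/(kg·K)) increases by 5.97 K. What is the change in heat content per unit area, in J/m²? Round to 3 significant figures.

2.54×10^8

Areal heat capacity C = ρ c_p D = 999 × 4170 × 10.2 = 4.25×10^7 J/(m²·K).
ΔQ = C ΔT = 4.25×10^7 × 5.97 = 2.54×10^8 J/m².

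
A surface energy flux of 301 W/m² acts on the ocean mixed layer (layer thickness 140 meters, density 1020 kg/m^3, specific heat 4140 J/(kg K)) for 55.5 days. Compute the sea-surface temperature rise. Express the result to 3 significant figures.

Areal heat capacity C = ρ c_p D = 1020 × 4140 × 140 = 5.91×10^8 J/(m^2 K).
Net heat input Q = F Δt = 301 × (55.5 days × 86400 s/day) = 1.44×10^9 J/m².
ΔT = Q / C = 1.44×10^9 / 5.91×10^8 = 2.44 K.

2.44 K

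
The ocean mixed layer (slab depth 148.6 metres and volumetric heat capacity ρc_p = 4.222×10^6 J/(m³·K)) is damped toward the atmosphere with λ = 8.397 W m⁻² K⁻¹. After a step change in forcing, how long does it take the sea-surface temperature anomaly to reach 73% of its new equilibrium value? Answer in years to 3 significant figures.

Areal heat capacity C = ρc_p × D = 4.222×10^6 × 148.6 = 6.27×10^8 J/(m^2 K).
τ = C / λ = 6.27×10^8 / 8.397 = 7.47×10^7 s.
Fraction reached: 1 − e^(−t/τ) = 0.73 ⇒ t = −τ ln(1 − 0.73) = τ × 1.31.
t = 9.78×10^7 s = 3.10 years.

3.10 years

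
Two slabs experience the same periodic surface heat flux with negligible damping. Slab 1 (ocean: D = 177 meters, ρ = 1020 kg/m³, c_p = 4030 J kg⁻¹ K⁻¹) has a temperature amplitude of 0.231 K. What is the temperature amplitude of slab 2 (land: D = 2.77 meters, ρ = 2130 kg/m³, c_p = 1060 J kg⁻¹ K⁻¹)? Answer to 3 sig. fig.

26.9 K

C_ocean = 7.28×10^8 J/(m²·K); C_land = 6.25×10^6 J/(m²·K).
A ∝ 1/C ⇒ A_land = A_ocean × C_ocean/C_land = 0.231 × 116 = 26.9 K.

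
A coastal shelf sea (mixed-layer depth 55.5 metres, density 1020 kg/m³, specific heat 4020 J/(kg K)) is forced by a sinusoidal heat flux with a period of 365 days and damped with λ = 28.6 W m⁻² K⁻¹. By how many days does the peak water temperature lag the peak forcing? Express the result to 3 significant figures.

58.6 days

Areal heat capacity C = ρ c_p D = 1020 × 4020 × 55.5 = 2.28×10^8 J/(m²·K).
ω = 2π / 3.15×10^7 s = 1.99×10^-7 s⁻¹.
Phase lag φ = arctan(Cω/λ) = arctan(45.3/28.6) = 1.01 rad.
Time lag = φ / ω = 1.01 / 1.99×10^-7 = 5.06×10^6 s = 58.6 days.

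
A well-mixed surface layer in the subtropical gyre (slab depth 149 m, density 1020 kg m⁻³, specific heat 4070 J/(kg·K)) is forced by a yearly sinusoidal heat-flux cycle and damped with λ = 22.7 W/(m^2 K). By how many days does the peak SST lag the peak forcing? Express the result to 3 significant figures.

80.7 days

Areal heat capacity C = ρ c_p D = 1020 × 4070 × 149 = 6.19×10^8 J/(m^2 K).
ω = 2π / 3.15×10^7 s = 1.99×10^-7 s⁻¹.
Phase lag φ = arctan(Cω/λ) = arctan(123/22.7) = 1.39 rad.
Time lag = φ / ω = 1.39 / 1.99×10^-7 = 6.97×10^6 s = 80.7 days.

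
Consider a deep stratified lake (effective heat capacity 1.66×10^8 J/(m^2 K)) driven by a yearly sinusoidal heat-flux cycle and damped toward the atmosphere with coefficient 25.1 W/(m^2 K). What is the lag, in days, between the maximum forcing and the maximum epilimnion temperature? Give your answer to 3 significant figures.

Areal heat capacity C = 1.66×10^8 J/(m^2 K) (given).
ω = 2π / 3.15×10^7 s = 1.99×10^-7 s⁻¹.
Phase lag φ = arctan(Cω/λ) = arctan(33.1/25.1) = 0.922 rad.
Time lag = φ / ω = 0.922 / 1.99×10^-7 = 4.63×10^6 s = 53.5 days.

53.5 days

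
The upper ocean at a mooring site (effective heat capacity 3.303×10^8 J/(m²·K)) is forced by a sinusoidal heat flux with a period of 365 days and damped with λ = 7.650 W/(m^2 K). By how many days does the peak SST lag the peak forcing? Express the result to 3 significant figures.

84.5 days

Areal heat capacity C = 3.303×10^8 J/(m²·K) (given).
ω = 2π / 3.15×10^7 s = 1.99×10^-7 s⁻¹.
Phase lag φ = arctan(Cω/λ) = arctan(65.8/7.650) = 1.46 rad.
Time lag = φ / ω = 1.46 / 1.99×10^-7 = 7.30×10^6 s = 84.5 days.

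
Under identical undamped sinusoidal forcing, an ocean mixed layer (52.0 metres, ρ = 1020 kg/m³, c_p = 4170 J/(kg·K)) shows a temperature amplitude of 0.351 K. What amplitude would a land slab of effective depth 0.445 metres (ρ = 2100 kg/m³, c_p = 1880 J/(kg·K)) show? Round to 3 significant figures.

C_ocean = 2.21×10^8 J/(m²·K); C_land = 1.76×10^6 J/(m²·K).
A ∝ 1/C ⇒ A_land = A_ocean × C_ocean/C_land = 0.351 × 126 = 44.2 K.

44.2 K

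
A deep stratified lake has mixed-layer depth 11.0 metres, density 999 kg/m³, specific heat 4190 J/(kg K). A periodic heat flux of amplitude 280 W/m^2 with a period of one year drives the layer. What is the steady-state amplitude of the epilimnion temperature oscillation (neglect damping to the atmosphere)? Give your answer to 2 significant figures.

31 K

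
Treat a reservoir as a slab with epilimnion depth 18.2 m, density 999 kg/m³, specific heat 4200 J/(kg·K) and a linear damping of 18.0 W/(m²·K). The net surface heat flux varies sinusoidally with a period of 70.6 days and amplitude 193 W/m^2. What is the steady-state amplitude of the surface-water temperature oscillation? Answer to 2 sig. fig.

Areal heat capacity C = ρ c_p D = 999 × 4200 × 18.2 = 7.64×10^7 J/(m^2 K).
Angular frequency ω = 2π / T = 2π / 6.10×10^6 s = 1.03×10^-6 s⁻¹.
√((Cω)² + λ²) = √((78.7)² + 18.0²) = 80.7 W/(m²·K).
Amplitude A = F₀ / √((Cω)²+λ²) = 193 / 80.7 = 2.39 K.

2.4 K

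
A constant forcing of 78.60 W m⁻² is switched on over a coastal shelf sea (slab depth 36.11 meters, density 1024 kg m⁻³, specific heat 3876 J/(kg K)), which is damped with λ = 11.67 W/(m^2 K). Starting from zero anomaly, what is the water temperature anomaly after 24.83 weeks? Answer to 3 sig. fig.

Areal heat capacity C = ρ c_p D = 1024 × 3876 × 36.11 = 1.43×10^8 J/(m^2 K).
τ = C / λ = 1.43×10^8 / 11.67 = 1.23×10^7 s.
Equilibrium anomaly ΔT_eq = F / λ = 78.60 / 11.67 = 6.74 K.
t = 24.83 weeks = 1.50×10^7 s, so t/τ = 1.22.
ΔT(t) = ΔT_eq (1 − e^(−t/τ)) = 6.74 × (1 − e^−1.22) = 4.75 K.

4.75 K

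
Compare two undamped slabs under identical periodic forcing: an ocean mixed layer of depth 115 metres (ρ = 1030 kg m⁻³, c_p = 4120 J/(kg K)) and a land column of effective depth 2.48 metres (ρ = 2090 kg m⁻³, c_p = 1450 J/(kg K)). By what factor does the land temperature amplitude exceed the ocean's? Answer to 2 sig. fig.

C_ocean = 1030 × 4120 × 115 = 4.88×10^8 J/(m²·K).
C_land = 2090 × 1450 × 2.48 = 7.52×10^6 J/(m²·K).
Undamped amplitude ∝ 1/C, so A_land/A_ocean = C_ocean/C_land = 64.9.

65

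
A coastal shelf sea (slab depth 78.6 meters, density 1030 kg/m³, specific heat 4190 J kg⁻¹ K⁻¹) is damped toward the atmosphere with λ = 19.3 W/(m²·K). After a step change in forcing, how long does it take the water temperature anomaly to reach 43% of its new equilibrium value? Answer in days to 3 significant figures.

114 days

Areal heat capacity C = ρ c_p D = 1030 × 4190 × 78.6 = 3.39×10^8 J m⁻² K⁻¹.
τ = C / λ = 3.39×10^8 / 19.3 = 1.76×10^7 s.
Fraction reached: 1 − e^(−t/τ) = 0.43 ⇒ t = −τ ln(1 − 0.43) = τ × 0.562.
t = 9.88×10^6 s = 114 days.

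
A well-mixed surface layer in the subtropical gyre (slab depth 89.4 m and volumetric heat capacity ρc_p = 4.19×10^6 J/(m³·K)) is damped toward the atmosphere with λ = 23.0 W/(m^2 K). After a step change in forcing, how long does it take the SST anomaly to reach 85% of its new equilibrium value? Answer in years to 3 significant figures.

Areal heat capacity C = ρc_p × D = 4.19×10^6 × 89.4 = 3.75×10^8 J/(m^2 K).
τ = C / λ = 3.75×10^8 / 23.0 = 1.63×10^7 s.
Fraction reached: 1 − e^(−t/τ) = 0.85 ⇒ t = −τ ln(1 − 0.85) = τ × 1.90.
t = 3.09×10^7 s = 0.979 years.

0.979 years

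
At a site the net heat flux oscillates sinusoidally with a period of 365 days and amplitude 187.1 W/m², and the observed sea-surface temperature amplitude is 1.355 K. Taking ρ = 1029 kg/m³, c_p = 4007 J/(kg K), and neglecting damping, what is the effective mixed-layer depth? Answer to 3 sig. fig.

ω = 2π / 3.15×10^7 s = 1.99×10^-7 s⁻¹.
Required C = F₀ / (A ω) = 187.1 / (1.355 × 1.99×10^-7) = 6.93×10^8 J/(m²·K).
D = C / (ρ c_p) = 6.93×10^8 / (1029 × 4007) = 168 m.

168 m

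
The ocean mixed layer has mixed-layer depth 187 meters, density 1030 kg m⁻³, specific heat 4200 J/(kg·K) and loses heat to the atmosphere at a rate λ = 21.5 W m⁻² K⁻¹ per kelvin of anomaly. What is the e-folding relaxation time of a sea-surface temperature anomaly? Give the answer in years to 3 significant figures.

Areal heat capacity C = ρ c_p D = 1030 × 4200 × 187 = 8.09×10^8 J m⁻² K⁻¹.
Relaxation time τ = C / λ = 8.09×10^8 / 21.5 = 3.76×10^7 s.
In years: 3.76×10^7 s / (3.156×10^7 s/year) = 1.19 years.

1.19 years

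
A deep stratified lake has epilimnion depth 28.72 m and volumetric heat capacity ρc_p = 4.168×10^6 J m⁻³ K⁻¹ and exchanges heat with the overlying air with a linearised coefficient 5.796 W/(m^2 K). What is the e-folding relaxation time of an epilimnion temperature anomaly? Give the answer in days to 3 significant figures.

239 days

Areal heat capacity C = ρc_p × D = 4.168×10^6 × 28.72 = 1.20×10^8 J m⁻² K⁻¹.
Relaxation time τ = C / λ = 1.20×10^8 / 5.796 = 2.07×10^7 s.
In days: 2.07×10^7 s / (86400 s/day) = 239 days.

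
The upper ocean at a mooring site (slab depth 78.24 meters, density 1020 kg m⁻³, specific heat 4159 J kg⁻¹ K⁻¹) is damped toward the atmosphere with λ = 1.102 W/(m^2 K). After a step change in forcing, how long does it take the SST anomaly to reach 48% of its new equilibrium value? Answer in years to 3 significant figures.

Areal heat capacity C = ρ c_p D = 1020 × 4159 × 78.24 = 3.32×10^8 J m⁻² K⁻¹.
τ = C / λ = 3.32×10^8 / 1.102 = 3.01×10^8 s.
Fraction reached: 1 − e^(−t/τ) = 0.48 ⇒ t = −τ ln(1 − 0.48) = τ × 0.654.
t = 1.97×10^8 s = 6.24 years.

6.24 years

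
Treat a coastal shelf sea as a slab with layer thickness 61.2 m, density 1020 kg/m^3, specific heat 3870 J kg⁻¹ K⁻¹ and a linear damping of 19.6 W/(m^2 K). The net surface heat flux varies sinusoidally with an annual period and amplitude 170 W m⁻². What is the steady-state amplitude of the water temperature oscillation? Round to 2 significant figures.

Areal heat capacity C = ρ c_p D = 1020 × 3870 × 61.2 = 2.42×10^8 J/(m²·K).
Angular frequency ω = 2π / T = 2π / 3.15×10^7 s = 1.99×10^-7 s⁻¹.
√((Cω)² + λ²) = √((48.1)² + 19.6²) = 52.0 W/(m²·K).
Amplitude A = F₀ / √((Cω)²+λ²) = 170 / 52.0 = 3.27 K.

3.3 K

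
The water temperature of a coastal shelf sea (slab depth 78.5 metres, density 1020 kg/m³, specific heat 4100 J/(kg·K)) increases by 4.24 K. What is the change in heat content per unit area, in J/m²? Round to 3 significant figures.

1.39×10^9

Areal heat capacity C = ρ c_p D = 1020 × 4100 × 78.5 = 3.28×10^8 J/(m^2 K).
ΔQ = C ΔT = 3.28×10^8 × 4.24 = 1.39×10^9 J/m².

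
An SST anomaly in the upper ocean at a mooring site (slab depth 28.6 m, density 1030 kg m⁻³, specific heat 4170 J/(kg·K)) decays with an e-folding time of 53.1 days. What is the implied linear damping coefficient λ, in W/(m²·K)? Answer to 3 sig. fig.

Areal heat capacity C = ρ c_p D = 1030 × 4170 × 28.6 = 1.23×10^8 J/(m^2 K).
τ = 53.1 days = 4.59×10^6 s.
λ = C / τ = 1.23×10^8 / 4.59×10^6 = 26.8 W/(m²·K).

26.8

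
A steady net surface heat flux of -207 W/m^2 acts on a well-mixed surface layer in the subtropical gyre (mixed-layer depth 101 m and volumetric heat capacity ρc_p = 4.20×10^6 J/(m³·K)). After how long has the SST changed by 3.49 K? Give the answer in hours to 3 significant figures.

1990 hours

Areal heat capacity C = ρc_p × D = 4.20×10^6 × 101 = 4.24×10^8 J/(m²·K).
Time required: Δt = C ΔT / F = 4.24×10^8 × -3.49 / -207 = 7.15×10^6 s.
In hours: 7.15×10^6 s / (3600 s/hour) = 1990 hours.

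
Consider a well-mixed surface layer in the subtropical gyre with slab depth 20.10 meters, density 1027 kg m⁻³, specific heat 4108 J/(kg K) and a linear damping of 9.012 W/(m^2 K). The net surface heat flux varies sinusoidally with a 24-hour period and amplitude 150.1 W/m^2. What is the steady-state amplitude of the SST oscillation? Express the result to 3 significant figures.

0.0243 K

Areal heat capacity C = ρ c_p D = 1027 × 4108 × 20.10 = 8.48×10^7 J m⁻² K⁻¹.
Angular frequency ω = 2π / T = 2π / 86400 s = 7.27×10^-5 s⁻¹.
√((Cω)² + λ²) = √((6170)² + 9.012²) = 6170 W/(m²·K).
Amplitude A = F₀ / √((Cω)²+λ²) = 150.1 / 6170 = 0.0243 K.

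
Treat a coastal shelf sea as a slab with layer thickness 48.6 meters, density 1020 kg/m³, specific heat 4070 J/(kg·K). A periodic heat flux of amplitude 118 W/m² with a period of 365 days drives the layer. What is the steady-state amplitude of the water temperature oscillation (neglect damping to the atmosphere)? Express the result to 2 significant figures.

Areal heat capacity C = ρ c_p D = 1020 × 4070 × 48.6 = 2.02×10^8 J/(m^2 K).
Angular frequency ω = 2π / T = 2π / 3.15×10^7 s = 1.99×10^-7 s⁻¹.
Cω = 2.02×10^8 × 1.99×10^-7 = 40.2 W/(m²·K).
Amplitude A = F₀ / (Cω) = 118 / 40.2 = 2.94 K.

2.9 K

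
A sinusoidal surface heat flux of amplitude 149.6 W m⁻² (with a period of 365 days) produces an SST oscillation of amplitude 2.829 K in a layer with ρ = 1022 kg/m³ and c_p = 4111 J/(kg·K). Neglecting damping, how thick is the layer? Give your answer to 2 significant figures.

ω = 2π / 3.15×10^7 s = 1.99×10^-7 s⁻¹.
Required C = F₀ / (A ω) = 149.6 / (2.829 × 1.99×10^-7) = 2.65×10^8 J/(m²·K).
D = C / (ρ c_p) = 2.65×10^8 / (1022 × 4111) = 63.2 m.

63 m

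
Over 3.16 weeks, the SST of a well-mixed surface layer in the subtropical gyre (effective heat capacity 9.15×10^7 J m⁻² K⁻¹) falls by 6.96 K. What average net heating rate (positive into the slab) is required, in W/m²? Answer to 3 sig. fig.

Areal heat capacity C = 9.15×10^7 J m⁻² K⁻¹ (given).
Required heat per unit area: Q = C ΔT = 9.15×10^7 × -6.96 = -6.37×10^8 J/m².
Flux F = Q / Δt = -6.37×10^8 / 1.91×10^6 s = -333 W/m².

-333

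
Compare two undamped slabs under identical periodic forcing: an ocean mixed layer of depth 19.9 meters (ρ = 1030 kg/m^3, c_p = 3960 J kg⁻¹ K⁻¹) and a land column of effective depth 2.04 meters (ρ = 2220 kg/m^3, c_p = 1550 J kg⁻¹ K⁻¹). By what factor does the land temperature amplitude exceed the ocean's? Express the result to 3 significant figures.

11.6

C_ocean = 1030 × 3960 × 19.9 = 8.12×10^7 J/(m²·K).
C_land = 2220 × 1550 × 2.04 = 7.02×10^6 J/(m²·K).
Undamped amplitude ∝ 1/C, so A_land/A_ocean = C_ocean/C_land = 11.6.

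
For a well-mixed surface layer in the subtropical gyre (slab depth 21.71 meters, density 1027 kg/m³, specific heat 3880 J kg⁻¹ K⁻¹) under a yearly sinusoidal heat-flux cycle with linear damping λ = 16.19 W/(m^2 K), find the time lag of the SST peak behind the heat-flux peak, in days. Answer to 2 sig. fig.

47 days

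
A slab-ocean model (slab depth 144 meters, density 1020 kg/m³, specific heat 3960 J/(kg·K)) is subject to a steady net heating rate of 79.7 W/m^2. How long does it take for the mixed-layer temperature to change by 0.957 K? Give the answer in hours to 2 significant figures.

Areal heat capacity C = ρ c_p D = 1020 × 3960 × 144 = 5.82×10^8 J/(m^2 K).
Time required: Δt = C ΔT / F = 5.82×10^8 × 0.957 / 79.7 = 6.98×10^6 s.
In hours: 6.98×10^6 s / (3600 s/hour) = 1940 hours.

1900 hours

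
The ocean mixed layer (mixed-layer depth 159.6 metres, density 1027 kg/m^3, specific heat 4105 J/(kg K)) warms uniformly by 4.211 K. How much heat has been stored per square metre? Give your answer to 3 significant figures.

2.83×10^9

Areal heat capacity C = ρ c_p D = 1027 × 4105 × 159.6 = 6.73×10^8 J m⁻² K⁻¹.
ΔQ = C ΔT = 6.73×10^8 × 4.211 = 2.83×10^9 J/m².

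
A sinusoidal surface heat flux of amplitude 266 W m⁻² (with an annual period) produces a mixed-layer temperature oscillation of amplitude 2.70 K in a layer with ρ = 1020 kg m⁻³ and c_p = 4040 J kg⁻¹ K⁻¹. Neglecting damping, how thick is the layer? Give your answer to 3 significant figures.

120 m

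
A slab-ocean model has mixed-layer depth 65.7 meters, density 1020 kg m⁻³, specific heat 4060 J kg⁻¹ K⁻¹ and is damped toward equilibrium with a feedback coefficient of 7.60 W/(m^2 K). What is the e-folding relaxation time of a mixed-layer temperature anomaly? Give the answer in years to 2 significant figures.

Areal heat capacity C = ρ c_p D = 1020 × 4060 × 65.7 = 2.72×10^8 J/(m^2 K).
Relaxation time τ = C / λ = 2.72×10^8 / 7.60 = 3.58×10^7 s.
In years: 3.58×10^7 s / (3.156×10^7 s/year) = 1.13 years.

1.1 years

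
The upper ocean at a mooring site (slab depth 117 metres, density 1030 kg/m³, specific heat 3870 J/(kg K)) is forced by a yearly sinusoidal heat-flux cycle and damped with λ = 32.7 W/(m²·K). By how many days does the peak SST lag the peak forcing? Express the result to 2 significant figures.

Areal heat capacity C = ρ c_p D = 1030 × 3870 × 117 = 4.66×10^8 J/(m^2 K).
ω = 2π / 3.15×10^7 s = 1.99×10^-7 s⁻¹.
Phase lag φ = arctan(Cω/λ) = arctan(92.9/32.7) = 1.23 rad.
Time lag = φ / ω = 1.23 / 1.99×10^-7 = 6.19×10^6 s = 71.6 days.

72 days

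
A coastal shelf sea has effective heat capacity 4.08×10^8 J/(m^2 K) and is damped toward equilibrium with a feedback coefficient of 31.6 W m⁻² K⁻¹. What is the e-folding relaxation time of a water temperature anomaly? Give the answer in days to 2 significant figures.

Areal heat capacity C = 4.08×10^8 J/(m^2 K) (given).
Relaxation time τ = C / λ = 4.08×10^8 / 31.6 = 1.29×10^7 s.
In days: 1.29×10^7 s / (86400 s/day) = 149 days.

150 days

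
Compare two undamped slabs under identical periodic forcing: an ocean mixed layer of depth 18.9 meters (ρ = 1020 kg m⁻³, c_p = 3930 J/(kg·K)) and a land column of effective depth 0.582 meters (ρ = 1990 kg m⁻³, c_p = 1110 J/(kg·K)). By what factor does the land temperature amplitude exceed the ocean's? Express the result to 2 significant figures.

59

C_ocean = 1020 × 3930 × 18.9 = 7.58×10^7 J/(m²·K).
C_land = 1990 × 1110 × 0.582 = 1.29×10^6 J/(m²·K).
Undamped amplitude ∝ 1/C, so A_land/A_ocean = C_ocean/C_land = 58.9.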